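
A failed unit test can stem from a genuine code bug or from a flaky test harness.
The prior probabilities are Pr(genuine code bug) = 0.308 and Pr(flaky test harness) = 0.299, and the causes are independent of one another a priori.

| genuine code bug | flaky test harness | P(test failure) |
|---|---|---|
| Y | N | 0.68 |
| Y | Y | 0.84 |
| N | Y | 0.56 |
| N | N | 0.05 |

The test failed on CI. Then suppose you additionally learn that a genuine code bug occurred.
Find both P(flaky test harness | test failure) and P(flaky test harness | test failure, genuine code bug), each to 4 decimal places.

For the numerator, keep only flaky test harness=true terms: 0.115868 + 0.077357 = 0.193225
Normalizer over all consistent configurations: 0.05×0.692×0.701 + 0.56×0.692×0.299 + 0.68×0.308×0.701 + 0.84×0.308×0.299 = 0.364297
Posterior = 0.193225 / 0.364297 ≈ 0.5304

Now also conditioning on genuine code bug=true:
P(test failure | genuine code bug) = 0.68·0.701 + 0.84·0.299 = 0.476680 + 0.251160 = 0.727840
Of this, 0.251160 comes from 0.84·0.299 (the flaky test harness=true cases).
So P(flaky test harness | test failure, genuine code bug) = 0.251160/0.727840 ≈ 0.3451.

P(flaky test harness | test failure) ≈ 0.5304; P(flaky test harness | test failure, genuine code bug) ≈ 0.3451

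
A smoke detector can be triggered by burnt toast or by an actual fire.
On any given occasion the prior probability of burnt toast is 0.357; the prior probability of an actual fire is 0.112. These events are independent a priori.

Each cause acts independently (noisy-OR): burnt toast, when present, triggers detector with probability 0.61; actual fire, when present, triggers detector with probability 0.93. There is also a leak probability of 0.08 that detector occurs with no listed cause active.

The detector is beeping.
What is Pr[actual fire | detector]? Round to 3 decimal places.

Pr[actual fire | detector] ≈ 0.299

Under noisy-OR, P(detector | causes) = 1 − (1−0.08)·∏(1−qᵢ) over the active causes.
By total probability over the 4 (burnt toast, actual fire) configurations:
  P(detector) = 0.08×0.643×0.888 + 0.9356×0.643×0.112 + 0.6412×0.357×0.888 + 0.974884×0.357×0.112
        = 0.045679 + 0.067378 + 0.203271 + 0.038980 = 0.355308
Keeping only the actual fire-present terms gives 0.106358, so
  P(actual fire | detector) = 0.106358 / 0.355308 ≈ 0.299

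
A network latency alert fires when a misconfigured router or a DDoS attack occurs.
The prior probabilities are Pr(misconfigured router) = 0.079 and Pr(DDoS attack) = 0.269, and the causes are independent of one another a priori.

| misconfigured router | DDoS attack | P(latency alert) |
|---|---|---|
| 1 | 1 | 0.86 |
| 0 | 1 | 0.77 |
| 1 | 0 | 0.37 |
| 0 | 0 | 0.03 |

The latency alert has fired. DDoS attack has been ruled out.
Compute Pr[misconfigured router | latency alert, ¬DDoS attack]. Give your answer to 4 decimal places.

For the numerator, keep only misconfigured router=true terms: 0.37×0.079 = 0.029230
Denominator P(latency alert | ¬DDoS attack): 0.03×0.921 + 0.37×0.079 = 0.056860
Posterior = 0.029230 / 0.056860 ≈ 0.5141

Pr[misconfigured router | latency alert, ¬DDoS attack] ≈ 0.5141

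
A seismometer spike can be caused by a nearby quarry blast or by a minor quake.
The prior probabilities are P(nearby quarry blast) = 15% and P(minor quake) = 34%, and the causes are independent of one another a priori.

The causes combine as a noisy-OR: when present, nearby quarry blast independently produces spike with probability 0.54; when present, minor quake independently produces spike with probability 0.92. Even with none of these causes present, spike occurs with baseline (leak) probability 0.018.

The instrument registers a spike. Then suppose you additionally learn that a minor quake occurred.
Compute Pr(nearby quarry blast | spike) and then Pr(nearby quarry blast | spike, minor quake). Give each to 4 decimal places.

Under noisy-OR, P(spike | causes) = 1 − (1−0.018)·∏(1−qᵢ) over the active causes.
P(spike) = 0.018·0.85·0.66 + 0.92144·0.85·0.34 + 0.54828·0.15·0.66 + 0.963862·0.15·0.34 = 0.010098 + 0.266296 + 0.054280 + 0.049157 = 0.379831
Restricting to configurations with nearby quarry blast present: 0.054280 + 0.049157 = 0.103437.
So P(nearby quarry blast | spike) = 0.103437/0.379831 ≈ 0.2723.

With the extra evidence:
Enumerate both values of nearby quarry blast and weight by the priors:
  P(spike | minor quake) = 0.92144·0.85 + 0.963862·0.15
        = 0.783224 + 0.144579 = 0.927803
Configurations with nearby quarry blast contribute 0.144579, so
  P(nearby quarry blast | spike, minor quake) = 0.144579 / 0.927803 ≈ 0.1558

Pr(nearby quarry blast | spike) ≈ 0.2723; Pr(nearby quarry blast | spike, minor quake) ≈ 0.1558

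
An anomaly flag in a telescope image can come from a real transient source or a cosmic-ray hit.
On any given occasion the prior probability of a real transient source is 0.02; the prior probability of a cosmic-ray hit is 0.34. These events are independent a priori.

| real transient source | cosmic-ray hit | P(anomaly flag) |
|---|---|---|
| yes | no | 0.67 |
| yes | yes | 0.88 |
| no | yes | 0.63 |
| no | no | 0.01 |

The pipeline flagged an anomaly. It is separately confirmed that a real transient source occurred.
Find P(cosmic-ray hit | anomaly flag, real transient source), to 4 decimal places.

P(cosmic-ray hit | anomaly flag, real transient source) ≈ 0.4036

Numerator (weight on configurations with cosmic-ray hit): 0.88*0.34 = 0.299200
Denominator P(anomaly flag | real transient source): 0.67*0.66 + 0.88*0.34 = 0.741400
Posterior = 0.299200 / 0.741400 ≈ 0.4036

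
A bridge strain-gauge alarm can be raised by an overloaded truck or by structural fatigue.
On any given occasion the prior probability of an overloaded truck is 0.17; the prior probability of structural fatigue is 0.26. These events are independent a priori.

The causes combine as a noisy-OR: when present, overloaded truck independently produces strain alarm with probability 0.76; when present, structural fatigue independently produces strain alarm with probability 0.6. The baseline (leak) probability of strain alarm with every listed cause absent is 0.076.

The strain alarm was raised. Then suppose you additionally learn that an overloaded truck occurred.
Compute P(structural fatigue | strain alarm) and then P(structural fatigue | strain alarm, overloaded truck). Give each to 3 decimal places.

P(structural fatigue | strain alarm) ≈ 0.549; P(structural fatigue | strain alarm, overloaded truck) ≈ 0.291

Under noisy-OR, P(strain alarm | causes) = 1 − (1−0.076)·∏(1−qᵢ) over the active causes.
By total probability over the 4 (overloaded truck, structural fatigue) configurations:
  P(strain alarm) = 0.076·0.83·0.74 + 0.6304·0.83·0.26 + 0.77824·0.17·0.74 + 0.911296·0.17·0.26
        = 0.046679 + 0.136040 + 0.097903 + 0.040279 = 0.320901
The terms with structural fatigue present sum to 0.176319, so
  P(structural fatigue | strain alarm) = 0.176319 / 0.320901 ≈ 0.549

Now condition on the additional information:
Sum P(strain alarm|·) weighted by the priors over both values of structural fatigue:
  P(strain alarm | overloaded truck) = 0.77824×0.74 + 0.911296×0.26
        = 0.575898 + 0.236937 = 0.812835
Keeping only the structural fatigue-present terms gives 0.236937, so
  P(structural fatigue | strain alarm, overloaded truck) = 0.236937 / 0.812835 ≈ 0.291
Conditioning on overloaded truck lowers the posterior on structural fatigue: the classic explaining-away effect in a common-effect structure.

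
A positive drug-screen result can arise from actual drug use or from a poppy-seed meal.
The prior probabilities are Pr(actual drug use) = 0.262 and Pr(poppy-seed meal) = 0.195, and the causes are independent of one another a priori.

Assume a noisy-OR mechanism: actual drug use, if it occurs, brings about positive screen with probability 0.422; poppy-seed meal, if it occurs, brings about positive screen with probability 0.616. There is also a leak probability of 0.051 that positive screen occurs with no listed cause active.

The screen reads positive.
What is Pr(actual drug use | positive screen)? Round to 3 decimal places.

Under noisy-OR, P(positive screen | causes) = 1 − (1−0.051)·∏(1−qᵢ) over the active causes.
For the numerator, keep only actual drug use=true terms: 0.095221 + 0.040329 = 0.135550
Normalizer over all consistent configurations: 0.051·0.738·0.805 + 0.635584·0.738·0.195 + 0.451478·0.262·0.805 + 0.789368·0.262·0.195 = 0.257316
P(actual drug use | positive screen) = 0.135550/0.257316 ≈ 0.527

Pr(actual drug use | positive screen) ≈ 0.527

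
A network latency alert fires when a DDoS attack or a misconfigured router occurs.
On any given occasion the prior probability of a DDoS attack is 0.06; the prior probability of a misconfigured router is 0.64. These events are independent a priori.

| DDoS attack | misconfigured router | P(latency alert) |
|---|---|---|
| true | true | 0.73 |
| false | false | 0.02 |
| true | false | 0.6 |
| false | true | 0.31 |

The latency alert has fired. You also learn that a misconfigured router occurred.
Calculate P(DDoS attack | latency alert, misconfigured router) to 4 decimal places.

P(latency alert | misconfigured router) = 0.31*0.94 + 0.73*0.06 = 0.291400 + 0.043800 = 0.335200
Restricting to configurations with DDoS attack present: 0.73*0.06 = 0.043800.
So P(DDoS attack | latency alert, misconfigured router) = 0.043800/0.335200 ≈ 0.1307.

P(DDoS attack | latency alert, misconfigured router) ≈ 0.1307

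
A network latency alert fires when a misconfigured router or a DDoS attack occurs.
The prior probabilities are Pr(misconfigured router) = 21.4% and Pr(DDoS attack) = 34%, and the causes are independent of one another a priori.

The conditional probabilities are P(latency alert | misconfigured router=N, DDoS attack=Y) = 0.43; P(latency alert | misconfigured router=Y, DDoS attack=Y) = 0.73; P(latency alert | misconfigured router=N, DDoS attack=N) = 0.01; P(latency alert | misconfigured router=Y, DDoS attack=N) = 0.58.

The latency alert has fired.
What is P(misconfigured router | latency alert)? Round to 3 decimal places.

P(misconfigured router | latency alert) ≈ 0.529

P(latency alert) = 0.01×0.786×0.66 + 0.43×0.786×0.34 + 0.58×0.214×0.66 + 0.73×0.214×0.34 = 0.005188 + 0.114913 + 0.081919 + 0.053115 = 0.255135
Restricting to configurations with misconfigured router present: 0.081919 + 0.053115 = 0.135034.
P(misconfigured router | latency alert) = 0.135034 / 0.255135 ≈ 0.529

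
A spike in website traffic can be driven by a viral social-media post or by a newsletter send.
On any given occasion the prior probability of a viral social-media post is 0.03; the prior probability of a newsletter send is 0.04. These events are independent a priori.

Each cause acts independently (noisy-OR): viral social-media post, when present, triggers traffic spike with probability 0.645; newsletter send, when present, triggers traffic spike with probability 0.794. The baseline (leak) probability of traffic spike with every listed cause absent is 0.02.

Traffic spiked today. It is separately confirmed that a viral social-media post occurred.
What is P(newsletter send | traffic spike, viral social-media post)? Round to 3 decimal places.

P(newsletter send | traffic spike, viral social-media post) ≈ 0.056

Under noisy-OR, P(traffic spike | causes) = 1 − (1−0.02)·∏(1−qᵢ) over the active causes.
P(traffic spike | viral social-media post) = 0.6521×0.96 + 0.928333×0.04 = 0.626016 + 0.037133 = 0.663149
Of this, 0.037133 comes from 0.928333×0.04 (the newsletter send=true cases).
So P(newsletter send | traffic spike, viral social-media post) = 0.037133/0.663149 ≈ 0.056.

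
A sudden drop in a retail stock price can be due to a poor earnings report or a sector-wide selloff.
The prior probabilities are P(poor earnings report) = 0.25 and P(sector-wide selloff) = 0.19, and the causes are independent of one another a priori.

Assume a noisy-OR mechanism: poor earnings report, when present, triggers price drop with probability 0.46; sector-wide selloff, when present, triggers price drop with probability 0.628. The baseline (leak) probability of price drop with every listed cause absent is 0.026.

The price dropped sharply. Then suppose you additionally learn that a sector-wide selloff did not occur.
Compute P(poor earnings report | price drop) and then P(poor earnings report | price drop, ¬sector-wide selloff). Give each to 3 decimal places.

Under noisy-OR, P(price drop | causes) = 1 − (1−0.026)·∏(1−qᵢ) over the active causes.
P(price drop) = 0.026*0.75*0.81 + 0.637672*0.75*0.19 + 0.47404*0.25*0.81 + 0.804343*0.25*0.19 = 0.015795 + 0.090868 + 0.095993 + 0.038206 = 0.240862
Of this, 0.134199 comes from 0.095993 + 0.038206 (the poor earnings report=true cases).
So P(poor earnings report | price drop) = 0.134199/0.240862 ≈ 0.557.

Now condition on the additional information:
Numerator (weight on configurations with poor earnings report): 0.47404×0.25 = 0.118510
Denominator P(price drop | ¬sector-wide selloff): 0.026×0.75 + 0.47404×0.25 = 0.138010
Posterior = 0.118510 / 0.138010 ≈ 0.859

P(poor earnings report | price drop) ≈ 0.557; P(poor earnings report | price drop, ¬sector-wide selloff) ≈ 0.859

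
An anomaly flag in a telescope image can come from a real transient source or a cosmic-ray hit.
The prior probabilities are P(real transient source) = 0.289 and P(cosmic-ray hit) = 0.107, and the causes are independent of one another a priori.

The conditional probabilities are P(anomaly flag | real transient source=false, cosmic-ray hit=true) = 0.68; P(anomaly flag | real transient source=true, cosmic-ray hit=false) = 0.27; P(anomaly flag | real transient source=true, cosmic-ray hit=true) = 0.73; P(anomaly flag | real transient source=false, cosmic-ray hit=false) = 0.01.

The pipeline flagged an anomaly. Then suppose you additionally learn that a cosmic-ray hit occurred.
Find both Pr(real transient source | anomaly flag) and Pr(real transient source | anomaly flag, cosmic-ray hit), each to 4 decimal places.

Numerator (weight on configurations with real transient source): 0.069681 + 0.022574 = 0.092255
Denominator P(anomaly flag): 0.01·0.711·0.893 + 0.68·0.711·0.107 + 0.27·0.289·0.893 + 0.73·0.289·0.107 = 0.150336
P(real transient source | anomaly flag) = 0.092255/0.150336 ≈ 0.6137

With the extra evidence:
P(anomaly flag | cosmic-ray hit) = 0.68*0.711 + 0.73*0.289 = 0.483480 + 0.210970 = 0.694450
Of this, 0.210970 comes from 0.73*0.289 (the real transient source=true cases).
Hence the posterior is 0.210970/0.694450 ≈ 0.3038.
Conditioning on cosmic-ray hit lowers the posterior on real transient source: the classic explaining-away effect in a common-effect structure.

Pr(real transient source | anomaly flag) ≈ 0.6137; Pr(real transient source | anomaly flag, cosmic-ray hit) ≈ 0.3038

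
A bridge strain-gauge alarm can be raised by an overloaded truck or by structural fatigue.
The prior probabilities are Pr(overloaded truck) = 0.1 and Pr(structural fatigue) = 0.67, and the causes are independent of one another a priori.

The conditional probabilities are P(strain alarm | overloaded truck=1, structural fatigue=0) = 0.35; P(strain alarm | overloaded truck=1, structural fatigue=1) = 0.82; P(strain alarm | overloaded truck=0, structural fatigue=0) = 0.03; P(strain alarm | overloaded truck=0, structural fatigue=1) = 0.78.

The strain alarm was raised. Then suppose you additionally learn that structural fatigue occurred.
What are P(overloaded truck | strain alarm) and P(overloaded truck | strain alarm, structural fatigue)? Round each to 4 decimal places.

P(overloaded truck | strain alarm) ≈ 0.1218; P(overloaded truck | strain alarm, structural fatigue) ≈ 0.1046

Numerator (weight on configurations with overloaded truck): 0.011550 + 0.054940 = 0.066490
Normalizer over all consistent configurations: 0.03×0.9×0.33 + 0.78×0.9×0.67 + 0.35×0.1×0.33 + 0.82×0.1×0.67 = 0.545740
Posterior = 0.066490 / 0.545740 ≈ 0.1218

Now also conditioning on structural fatigue=true:
P(strain alarm | structural fatigue) = 0.78·0.9 + 0.82·0.1 = 0.702000 + 0.082000 = 0.784000
The overloaded truck-present share is 0.82·0.1 = 0.082000.
So P(overloaded truck | strain alarm, structural fatigue) = 0.082000/0.784000 ≈ 0.1046.
This is intercausal reasoning (explaining away): once structural fatigue accounts for the strain alarm, overloaded truck becomes less likely.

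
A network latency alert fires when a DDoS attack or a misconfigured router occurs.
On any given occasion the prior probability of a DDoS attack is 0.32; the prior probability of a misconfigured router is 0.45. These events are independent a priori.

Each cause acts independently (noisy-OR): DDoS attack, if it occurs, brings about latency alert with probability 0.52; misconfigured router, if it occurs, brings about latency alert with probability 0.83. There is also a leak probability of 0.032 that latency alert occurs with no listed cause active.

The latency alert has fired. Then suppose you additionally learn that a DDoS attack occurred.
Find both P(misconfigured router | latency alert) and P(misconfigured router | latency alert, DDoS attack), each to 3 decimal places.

P(misconfigured router | latency alert) ≈ 0.785; P(misconfigured router | latency alert, DDoS attack) ≈ 0.585

Under noisy-OR, P(latency alert | causes) = 1 − (1−0.032)·∏(1−qᵢ) over the active causes.
Enumerate the 4 (DDoS attack, misconfigured router) configurations and weight by the priors:
  P(latency alert) = 0.032*0.68*0.55 + 0.83544*0.68*0.45 + 0.53536*0.32*0.55 + 0.921011*0.32*0.45
        = 0.011968 + 0.255645 + 0.094223 + 0.132626 = 0.494462
Configurations with misconfigured router contribute 0.388271, so
  P(misconfigured router | latency alert) = 0.388271 / 0.494462 ≈ 0.785

Now condition on the additional information:
Numerator (weight on configurations with misconfigured router): 0.921011*0.45 = 0.414455
The normalizing constant is 0.53536*0.55 + 0.921011*0.45 = 0.708903
P(misconfigured router | latency alert, DDoS attack) = 0.414455/0.708903 ≈ 0.585
This is intercausal reasoning (explaining away): once DDoS attack accounts for the latency alert, misconfigured router becomes less likely.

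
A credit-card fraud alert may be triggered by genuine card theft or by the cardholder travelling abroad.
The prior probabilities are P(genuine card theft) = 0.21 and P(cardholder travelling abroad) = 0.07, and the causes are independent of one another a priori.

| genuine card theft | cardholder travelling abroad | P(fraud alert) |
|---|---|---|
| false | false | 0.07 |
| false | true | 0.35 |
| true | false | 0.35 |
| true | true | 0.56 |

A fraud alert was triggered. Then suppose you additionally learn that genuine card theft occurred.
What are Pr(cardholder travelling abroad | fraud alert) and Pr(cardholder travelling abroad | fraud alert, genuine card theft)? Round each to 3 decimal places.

Pr(cardholder travelling abroad | fraud alert) ≈ 0.187; Pr(cardholder travelling abroad | fraud alert, genuine card theft) ≈ 0.107

For the numerator, keep only cardholder travelling abroad=true terms: 0.019355 + 0.008232 = 0.027587
Normalizer over all consistent configurations: 0.07*0.79*0.93 + 0.35*0.79*0.07 + 0.35*0.21*0.93 + 0.56*0.21*0.07 = 0.147371
Posterior = 0.027587 / 0.147371 ≈ 0.187

Now condition on the additional information:
P(fraud alert | genuine card theft) = 0.35·0.93 + 0.56·0.07 = 0.325500 + 0.039200 = 0.364700
Restricting to configurations with cardholder travelling abroad present: 0.56·0.07 = 0.039200.
P(cardholder travelling abroad | fraud alert, genuine card theft) = 0.039200 / 0.364700 ≈ 0.107
The drop from 0.187 to 0.107 is the explaining-away (discounting) effect.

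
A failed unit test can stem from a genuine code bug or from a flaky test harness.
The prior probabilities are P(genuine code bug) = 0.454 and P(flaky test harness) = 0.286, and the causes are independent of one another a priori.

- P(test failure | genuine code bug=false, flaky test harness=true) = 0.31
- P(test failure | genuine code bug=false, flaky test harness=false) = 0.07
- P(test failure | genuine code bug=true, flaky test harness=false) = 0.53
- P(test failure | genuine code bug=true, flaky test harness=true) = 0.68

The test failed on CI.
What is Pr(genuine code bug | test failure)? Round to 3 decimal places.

Numerator (weight on configurations with genuine code bug): 0.171803 + 0.088294 = 0.260097
Normalizer over all consistent configurations: 0.07*0.546*0.714 + 0.31*0.546*0.286 + 0.53*0.454*0.714 + 0.68*0.454*0.286 = 0.335794
P(genuine code bug | test failure) = 0.260097/0.335794 ≈ 0.775

Pr(genuine code bug | test failure) ≈ 0.775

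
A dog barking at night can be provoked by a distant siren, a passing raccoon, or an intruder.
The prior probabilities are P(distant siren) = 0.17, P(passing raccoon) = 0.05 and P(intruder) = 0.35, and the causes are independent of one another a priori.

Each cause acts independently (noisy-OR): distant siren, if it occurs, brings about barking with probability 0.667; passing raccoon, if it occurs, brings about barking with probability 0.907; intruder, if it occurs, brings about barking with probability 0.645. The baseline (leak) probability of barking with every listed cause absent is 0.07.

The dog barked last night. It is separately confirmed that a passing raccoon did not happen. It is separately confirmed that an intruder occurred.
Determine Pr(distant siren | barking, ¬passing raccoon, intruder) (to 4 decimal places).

Pr(distant siren | barking, ¬passing raccoon, intruder) ≈ 0.2139

Under noisy-OR, P(barking | causes) = 1 − (1−0.07)·∏(1−qᵢ) over the active causes.
P(barking | ¬passing raccoon, intruder) = 0.66985*0.83 + 0.89006*0.17 = 0.555975 + 0.151310 = 0.707285
Of this, 0.151310 comes from 0.89006*0.17 (the distant siren=true cases).
Hence the posterior is 0.151310/0.707285 ≈ 0.2139.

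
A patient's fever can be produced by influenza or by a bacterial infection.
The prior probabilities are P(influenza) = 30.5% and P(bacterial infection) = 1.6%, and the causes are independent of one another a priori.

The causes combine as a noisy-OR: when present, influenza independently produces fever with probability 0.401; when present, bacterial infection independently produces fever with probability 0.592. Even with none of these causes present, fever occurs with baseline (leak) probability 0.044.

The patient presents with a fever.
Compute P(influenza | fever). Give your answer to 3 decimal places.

Under noisy-OR, P(fever | causes) = 1 − (1−0.044)·∏(1−qᵢ) over the active causes.
Numerator (weight on configurations with influenza): 0.128258 + 0.003740 = 0.131998
The normalizing constant is 0.044·0.695·0.984 + 0.609952·0.695·0.016 + 0.427356·0.305·0.984 + 0.766361·0.305·0.016 = 0.168872
P(influenza | fever) = 0.131998/0.168872 ≈ 0.782

P(influenza | fever) ≈ 0.782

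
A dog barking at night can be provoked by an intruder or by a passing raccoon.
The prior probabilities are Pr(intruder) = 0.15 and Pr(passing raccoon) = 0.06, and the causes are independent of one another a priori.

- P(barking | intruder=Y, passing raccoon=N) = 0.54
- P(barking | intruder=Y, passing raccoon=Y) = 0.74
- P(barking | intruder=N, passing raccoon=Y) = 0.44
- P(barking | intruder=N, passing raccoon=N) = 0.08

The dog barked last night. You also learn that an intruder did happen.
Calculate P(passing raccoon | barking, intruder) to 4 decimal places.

P(passing raccoon | barking, intruder) ≈ 0.0804

P(barking | intruder) = 0.54·0.94 + 0.74·0.06 = 0.507600 + 0.044400 = 0.552000
Restricting to configurations with passing raccoon present: 0.74·0.06 = 0.044400.
So P(passing raccoon | barking, intruder) = 0.044400/0.552000 ≈ 0.0804.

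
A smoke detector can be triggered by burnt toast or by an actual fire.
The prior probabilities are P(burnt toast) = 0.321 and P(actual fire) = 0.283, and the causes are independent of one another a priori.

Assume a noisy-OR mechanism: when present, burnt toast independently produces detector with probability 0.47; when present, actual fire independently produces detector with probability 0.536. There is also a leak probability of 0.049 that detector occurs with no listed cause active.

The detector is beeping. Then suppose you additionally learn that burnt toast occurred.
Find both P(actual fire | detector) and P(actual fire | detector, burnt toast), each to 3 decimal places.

Under noisy-OR, P(detector | causes) = 1 − (1−0.049)·∏(1−qᵢ) over the active causes.
P(detector) = 0.049*0.679*0.717 + 0.558736*0.679*0.283 + 0.49597*0.321*0.717 + 0.76613*0.321*0.283 = 0.023855 + 0.107365 + 0.114151 + 0.069598 = 0.314969
Of this, 0.176963 comes from 0.107365 + 0.069598 (the actual fire=true cases).
So P(actual fire | detector) = 0.176963/0.314969 ≈ 0.562.

With the extra evidence:
Weight on actual fire=true, given the evidence: 0.76613*0.283 = 0.216815
The normalizing constant is 0.49597*0.717 + 0.76613*0.283 = 0.572425
P(actual fire | detector, burnt toast) = 0.216815/0.572425 ≈ 0.379
The drop from 0.562 to 0.379 is the explaining-away (discounting) effect.

P(actual fire | detector) ≈ 0.562; P(actual fire | detector, burnt toast) ≈ 0.379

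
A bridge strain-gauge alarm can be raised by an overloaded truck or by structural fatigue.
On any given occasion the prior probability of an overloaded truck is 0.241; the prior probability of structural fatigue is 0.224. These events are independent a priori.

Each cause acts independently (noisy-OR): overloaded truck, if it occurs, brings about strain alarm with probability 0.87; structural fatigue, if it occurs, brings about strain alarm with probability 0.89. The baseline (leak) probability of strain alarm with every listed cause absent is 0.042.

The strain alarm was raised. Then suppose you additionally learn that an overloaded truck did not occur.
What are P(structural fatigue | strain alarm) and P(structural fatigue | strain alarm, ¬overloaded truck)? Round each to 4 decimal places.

Under noisy-OR, P(strain alarm | causes) = 1 − (1−0.042)·∏(1−qᵢ) over the active causes.
P(strain alarm) = 0.042×0.759×0.776 + 0.89462×0.759×0.224 + 0.87546×0.241×0.776 + 0.986301×0.241×0.224 = 0.024737 + 0.152100 + 0.163725 + 0.053244 = 0.393806
Of this, 0.205344 comes from 0.152100 + 0.053244 (the structural fatigue=true cases).
P(structural fatigue | strain alarm) = 0.205344 / 0.393806 ≈ 0.5214

Now condition on the additional information:
P(strain alarm | ¬overloaded truck) = 0.042*0.776 + 0.89462*0.224 = 0.032592 + 0.200395 = 0.232987
The structural fatigue-present share is 0.89462*0.224 = 0.200395.
So P(structural fatigue | strain alarm, ¬overloaded truck) = 0.200395/0.232987 ≈ 0.8601.
Ruling out overloaded truck raises the posterior on structural fatigue — the flip side of explaining away.

P(structural fatigue | strain alarm) ≈ 0.5214; P(structural fatigue | strain alarm, ¬overloaded truck) ≈ 0.8601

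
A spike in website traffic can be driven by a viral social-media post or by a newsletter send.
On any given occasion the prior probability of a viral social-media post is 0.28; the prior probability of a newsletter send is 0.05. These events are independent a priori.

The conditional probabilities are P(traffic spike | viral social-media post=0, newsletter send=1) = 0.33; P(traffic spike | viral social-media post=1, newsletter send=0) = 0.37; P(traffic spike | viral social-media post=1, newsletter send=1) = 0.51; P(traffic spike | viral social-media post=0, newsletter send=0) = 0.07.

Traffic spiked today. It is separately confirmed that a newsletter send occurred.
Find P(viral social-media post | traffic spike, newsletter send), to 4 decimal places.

Weight on viral social-media post=true, given the evidence: 0.51*0.28 = 0.142800
Normalizer over all consistent configurations: 0.33*0.72 + 0.51*0.28 = 0.380400
P(viral social-media post | traffic spike, newsletter send) = 0.142800/0.380400 ≈ 0.3754

P(viral social-media post | traffic spike, newsletter send) ≈ 0.3754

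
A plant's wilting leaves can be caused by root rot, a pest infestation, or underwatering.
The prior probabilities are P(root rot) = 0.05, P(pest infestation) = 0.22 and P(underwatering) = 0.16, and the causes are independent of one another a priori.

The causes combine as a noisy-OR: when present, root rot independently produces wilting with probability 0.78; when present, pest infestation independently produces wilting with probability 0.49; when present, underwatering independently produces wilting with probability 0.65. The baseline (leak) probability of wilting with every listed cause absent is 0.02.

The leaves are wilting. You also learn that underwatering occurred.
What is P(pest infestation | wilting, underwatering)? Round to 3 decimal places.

Under noisy-OR, P(wilting | causes) = 1 − (1−0.02)·∏(1−qᵢ) over the active causes.
Weight on pest infestation=true, given the evidence: 0.172440 + 0.010577 = 0.183017
Normalizer over all consistent configurations: 0.657×0.95×0.78 + 0.82507×0.95×0.22 + 0.92454×0.05×0.78 + 0.961515×0.05×0.22 = 0.705911
P(pest infestation | wilting, underwatering) = 0.183017/0.705911 ≈ 0.259

P(pest infestation | wilting, underwatering) ≈ 0.259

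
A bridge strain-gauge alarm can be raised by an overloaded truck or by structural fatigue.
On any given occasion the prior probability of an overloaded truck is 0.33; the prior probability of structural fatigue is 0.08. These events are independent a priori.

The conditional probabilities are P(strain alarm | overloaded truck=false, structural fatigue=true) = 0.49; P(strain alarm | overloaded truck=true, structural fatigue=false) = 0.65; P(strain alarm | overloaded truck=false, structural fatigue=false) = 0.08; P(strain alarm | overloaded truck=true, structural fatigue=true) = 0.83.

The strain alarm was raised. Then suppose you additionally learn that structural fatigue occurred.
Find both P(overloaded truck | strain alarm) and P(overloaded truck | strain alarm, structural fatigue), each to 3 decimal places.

P(overloaded truck | strain alarm) ≈ 0.744; P(overloaded truck | strain alarm, structural fatigue) ≈ 0.455

Numerator (weight on configurations with overloaded truck): 0.197340 + 0.021912 = 0.219252
Denominator P(strain alarm): 0.08·0.67·0.92 + 0.49·0.67·0.08 + 0.65·0.33·0.92 + 0.83·0.33·0.08 = 0.294828
P(overloaded truck | strain alarm) = 0.219252/0.294828 ≈ 0.744

Now also conditioning on structural fatigue=true:
Weight on overloaded truck=true, given the evidence: 0.83*0.33 = 0.273900
Denominator P(strain alarm | structural fatigue): 0.49*0.67 + 0.83*0.33 = 0.602200
P(overloaded truck | strain alarm, structural fatigue) = 0.273900/0.602200 ≈ 0.455
This is intercausal reasoning (explaining away): once structural fatigue accounts for the strain alarm, overloaded truck becomes less likely.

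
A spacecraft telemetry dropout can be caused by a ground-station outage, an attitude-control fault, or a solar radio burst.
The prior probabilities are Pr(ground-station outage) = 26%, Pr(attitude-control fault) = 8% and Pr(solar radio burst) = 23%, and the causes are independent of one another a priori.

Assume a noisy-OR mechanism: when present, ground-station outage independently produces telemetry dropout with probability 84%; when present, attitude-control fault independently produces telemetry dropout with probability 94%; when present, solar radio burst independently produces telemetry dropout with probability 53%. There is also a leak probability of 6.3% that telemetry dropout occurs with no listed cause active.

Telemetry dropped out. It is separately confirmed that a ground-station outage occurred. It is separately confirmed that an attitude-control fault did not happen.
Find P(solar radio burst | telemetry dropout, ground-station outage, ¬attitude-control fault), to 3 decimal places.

P(solar radio burst | telemetry dropout, ground-station outage, ¬attitude-control fault) ≈ 0.246

Under noisy-OR, P(telemetry dropout | causes) = 1 − (1−0.063)·∏(1−qᵢ) over the active causes.
Enumerate both values of solar radio burst and weight by the priors:
  P(telemetry dropout | ground-station outage, ¬attitude-control fault) = 0.85008×0.77 + 0.929538×0.23
        = 0.654562 + 0.213794 = 0.868356
Keeping only the solar radio burst-present terms gives 0.213794, so
  P(solar radio burst | telemetry dropout, ground-station outage, ¬attitude-control fault) = 0.213794 / 0.868356 ≈ 0.246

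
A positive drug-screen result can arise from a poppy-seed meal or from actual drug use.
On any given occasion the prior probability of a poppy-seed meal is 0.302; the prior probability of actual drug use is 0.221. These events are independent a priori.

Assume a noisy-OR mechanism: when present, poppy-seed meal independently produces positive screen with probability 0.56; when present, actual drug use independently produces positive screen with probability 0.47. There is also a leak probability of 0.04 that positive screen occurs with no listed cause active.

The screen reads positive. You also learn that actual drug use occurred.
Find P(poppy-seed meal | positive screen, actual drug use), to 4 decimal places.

Under noisy-OR, P(positive screen | causes) = 1 − (1−0.04)·∏(1−qᵢ) over the active causes.
Numerator (weight on configurations with poppy-seed meal): 0.776128·0.302 = 0.234391
Normalizer over all consistent configurations: 0.4912·0.698 + 0.776128·0.302 = 0.577249
P(poppy-seed meal | positive screen, actual drug use) = 0.234391/0.577249 ≈ 0.4060

P(poppy-seed meal | positive screen, actual drug use) ≈ 0.4060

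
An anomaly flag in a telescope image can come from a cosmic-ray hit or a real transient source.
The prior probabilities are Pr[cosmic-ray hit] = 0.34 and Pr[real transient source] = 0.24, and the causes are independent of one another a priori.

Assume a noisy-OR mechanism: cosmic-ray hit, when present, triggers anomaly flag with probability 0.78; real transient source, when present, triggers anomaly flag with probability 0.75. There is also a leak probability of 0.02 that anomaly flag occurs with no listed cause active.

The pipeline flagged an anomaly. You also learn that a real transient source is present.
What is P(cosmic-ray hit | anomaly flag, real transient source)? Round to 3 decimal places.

P(cosmic-ray hit | anomaly flag, real transient source) ≈ 0.392

Under noisy-OR, P(anomaly flag | causes) = 1 − (1−0.02)·∏(1−qᵢ) over the active causes.
Numerator (weight on configurations with cosmic-ray hit): 0.9461*0.34 = 0.321674
The normalizing constant is 0.755*0.66 + 0.9461*0.34 = 0.819974
P(cosmic-ray hit | anomaly flag, real transient source) = 0.321674/0.819974 ≈ 0.392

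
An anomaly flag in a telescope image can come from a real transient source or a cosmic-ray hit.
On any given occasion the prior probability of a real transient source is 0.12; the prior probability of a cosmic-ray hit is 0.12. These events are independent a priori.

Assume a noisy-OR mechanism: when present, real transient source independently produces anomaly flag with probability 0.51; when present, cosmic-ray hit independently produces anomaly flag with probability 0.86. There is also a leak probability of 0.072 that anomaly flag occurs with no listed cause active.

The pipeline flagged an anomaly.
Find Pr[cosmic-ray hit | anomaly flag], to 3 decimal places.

Under noisy-OR, P(anomaly flag | causes) = 1 − (1−0.072)·∏(1−qᵢ) over the active causes.
For the numerator, keep only cosmic-ray hit=true terms: 0.091880 + 0.013483 = 0.105363
The normalizing constant is 0.072·0.88·0.88 + 0.87008·0.88·0.12 + 0.54528·0.12·0.88 + 0.936339·0.12·0.12 = 0.218702
P(cosmic-ray hit | anomaly flag) = 0.105363/0.218702 ≈ 0.482

Pr[cosmic-ray hit | anomaly flag] ≈ 0.482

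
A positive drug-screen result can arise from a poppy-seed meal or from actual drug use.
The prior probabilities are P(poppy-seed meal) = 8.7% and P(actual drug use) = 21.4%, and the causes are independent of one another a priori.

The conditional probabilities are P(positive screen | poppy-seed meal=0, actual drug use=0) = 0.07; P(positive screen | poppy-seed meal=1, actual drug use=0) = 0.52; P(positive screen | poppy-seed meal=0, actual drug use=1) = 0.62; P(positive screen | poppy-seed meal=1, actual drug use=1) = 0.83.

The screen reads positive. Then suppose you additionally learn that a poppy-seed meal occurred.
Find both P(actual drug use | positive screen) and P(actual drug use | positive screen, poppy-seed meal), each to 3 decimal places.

P(actual drug use | positive screen) ≈ 0.614; P(actual drug use | positive screen, poppy-seed meal) ≈ 0.303

For the numerator, keep only actual drug use=true terms: 0.121137 + 0.015453 = 0.136590
Denominator P(positive screen): 0.07×0.913×0.786 + 0.62×0.913×0.214 + 0.52×0.087×0.786 + 0.83×0.087×0.214 = 0.222382
P(actual drug use | positive screen) = 0.136590/0.222382 ≈ 0.614

Now also conditioning on poppy-seed meal=true:
By total probability over both values of actual drug use:
  P(positive screen | poppy-seed meal) = 0.52·0.786 + 0.83·0.214
        = 0.408720 + 0.177620 = 0.586340
The terms with actual drug use present sum to 0.177620, so
  P(actual drug use | positive screen, poppy-seed meal) = 0.177620 / 0.586340 ≈ 0.303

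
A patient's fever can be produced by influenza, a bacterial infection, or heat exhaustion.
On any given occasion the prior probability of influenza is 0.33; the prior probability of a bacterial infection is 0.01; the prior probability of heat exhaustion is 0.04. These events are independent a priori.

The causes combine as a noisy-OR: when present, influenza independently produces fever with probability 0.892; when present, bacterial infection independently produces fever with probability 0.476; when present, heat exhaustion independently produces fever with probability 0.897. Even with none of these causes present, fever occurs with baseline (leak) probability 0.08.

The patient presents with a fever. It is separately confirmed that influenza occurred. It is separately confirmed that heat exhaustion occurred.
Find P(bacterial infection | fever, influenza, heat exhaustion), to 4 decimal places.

P(bacterial infection | fever, influenza, heat exhaustion) ≈ 0.0100

Under noisy-OR, P(fever | causes) = 1 − (1−0.08)·∏(1−qᵢ) over the active causes.
P(fever | influenza, heat exhaustion) = 0.989766·0.99 + 0.994637·0.01 = 0.979868 + 0.009946 = 0.989814
Of this, 0.009946 comes from 0.994637·0.01 (the bacterial infection=true cases).
So P(bacterial infection | fever, influenza, heat exhaustion) = 0.009946/0.989814 ≈ 0.0100.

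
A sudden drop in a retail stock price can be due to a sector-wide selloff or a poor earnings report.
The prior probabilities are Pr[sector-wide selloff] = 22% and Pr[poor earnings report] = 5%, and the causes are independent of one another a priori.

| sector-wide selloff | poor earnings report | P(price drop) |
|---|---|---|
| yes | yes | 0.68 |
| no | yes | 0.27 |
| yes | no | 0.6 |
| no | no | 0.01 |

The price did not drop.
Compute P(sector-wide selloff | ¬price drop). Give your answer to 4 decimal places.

P(sector-wide selloff | ¬price drop) ≈ 0.1026

Weight on sector-wide selloff=true, given the evidence: 0.083600 + 0.003520 = 0.087120
Denominator P(¬price drop): 0.99·0.78·0.95 + 0.73·0.78·0.05 + 0.4·0.22·0.95 + 0.32·0.22·0.05 = 0.849180
Posterior = 0.087120 / 0.849180 ≈ 0.1026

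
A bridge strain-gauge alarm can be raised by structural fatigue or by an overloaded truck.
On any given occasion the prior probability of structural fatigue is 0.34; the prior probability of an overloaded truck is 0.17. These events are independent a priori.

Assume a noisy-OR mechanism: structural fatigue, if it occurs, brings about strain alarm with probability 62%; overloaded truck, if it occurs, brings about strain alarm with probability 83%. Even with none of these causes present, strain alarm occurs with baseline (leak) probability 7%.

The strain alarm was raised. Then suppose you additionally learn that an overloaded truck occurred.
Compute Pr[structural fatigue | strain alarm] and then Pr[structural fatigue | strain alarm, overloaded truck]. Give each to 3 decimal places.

Pr[structural fatigue | strain alarm] ≈ 0.641; Pr[structural fatigue | strain alarm, overloaded truck] ≈ 0.365

Under noisy-OR, P(strain alarm | causes) = 1 − (1−0.07)·∏(1−qᵢ) over the active causes.
Numerator (weight on configurations with structural fatigue): 0.182471 + 0.054327 = 0.236798
The normalizing constant is 0.07×0.66×0.83 + 0.8419×0.66×0.17 + 0.6466×0.34×0.83 + 0.939922×0.34×0.17 = 0.369605
P(structural fatigue | strain alarm) = 0.236798/0.369605 ≈ 0.641

Now condition on the additional information:
Numerator (weight on configurations with structural fatigue): 0.939922*0.34 = 0.319573
Denominator P(strain alarm | overloaded truck): 0.8419*0.66 + 0.939922*0.34 = 0.875227
P(structural fatigue | strain alarm, overloaded truck) = 0.319573/0.875227 ≈ 0.365
The drop from 0.641 to 0.365 is the explaining-away (discounting) effect.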